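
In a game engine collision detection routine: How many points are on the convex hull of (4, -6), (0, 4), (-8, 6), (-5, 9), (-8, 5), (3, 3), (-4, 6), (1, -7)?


Convex hull vertices (CCW): (-8, 5), (1, -7), (4, -6), (3, 3), (-5, 9), (-8, 6)
Count = 6

6


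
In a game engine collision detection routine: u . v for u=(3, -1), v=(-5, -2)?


u . v = u_x*v_x + u_y*v_y = 3*(-5) + (-1)*(-2)
= (-15) + 2 = -13

-13


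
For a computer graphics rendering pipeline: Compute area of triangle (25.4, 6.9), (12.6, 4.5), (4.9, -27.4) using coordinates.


Area = |x_A(y_B-y_C) + x_B(y_C-y_A) + x_C(y_A-y_B)|/2
= |810.26 + (-432.18) + 11.76|/2
= 389.84/2 = 194.92

194.92


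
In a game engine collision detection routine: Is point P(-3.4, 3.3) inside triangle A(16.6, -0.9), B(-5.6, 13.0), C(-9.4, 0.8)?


Cross products: AB x AP = 184.76, BC x BP = 63.7, CA x CP = 75.2
All same sign? yes

Yes, inside


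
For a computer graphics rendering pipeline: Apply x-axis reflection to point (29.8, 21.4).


Reflection over x-axis: (x,y) -> (x,-y)
(29.8, 21.4) -> (29.8, -21.4)

(29.8, -21.4)


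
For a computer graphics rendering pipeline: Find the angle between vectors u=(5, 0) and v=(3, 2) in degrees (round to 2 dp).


u.v = 15, |u| = sqrt(25) = 5, |v| = sqrt(13) = 3.6056
cos(theta) = u.v/(|u||v|) = 15/sqrt(325) = 0.83205
theta = acos(0.83205) = 33.69 degrees

33.69 degrees


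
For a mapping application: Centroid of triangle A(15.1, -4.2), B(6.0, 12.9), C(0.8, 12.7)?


Centroid = ((x_A+x_B+x_C)/3, (y_A+y_B+y_C)/3)
= ((15.1+6+0.8)/3, ((-4.2)+12.9+12.7)/3)
= (7.3, 7.1333)

(7.3, 7.1333)


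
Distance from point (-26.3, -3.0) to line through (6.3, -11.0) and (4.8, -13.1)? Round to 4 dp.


|cross product| = 80.46
|line direction| = sqrt(6.66) = 2.5807
Distance = 80.46/sqrt(6.66) = 31.1776

31.1776


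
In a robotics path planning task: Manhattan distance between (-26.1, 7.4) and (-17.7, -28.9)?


|(-26.1)-(-17.7)| + |7.4-(-28.9)| = 8.4 + 36.3 = 44.7

44.7


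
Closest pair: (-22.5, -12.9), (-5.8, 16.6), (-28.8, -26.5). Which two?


d(P0,P1) = 33.899, d(P0,P2) = 14.9883, d(P1,P2) = 48.8529
Closest: P0 and P2

Closest pair: (-22.5, -12.9) and (-28.8, -26.5), distance = 14.9883


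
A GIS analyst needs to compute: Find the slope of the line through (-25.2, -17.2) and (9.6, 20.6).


slope = (y2-y1)/(x2-x1) = (20.6-(-17.2))/(9.6-(-25.2)) = 37.8/34.8 = 1.0862

1.0862


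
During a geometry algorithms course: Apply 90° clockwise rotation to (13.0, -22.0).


90° CW: (x,y) -> (y, -x)
(13,-22) -> (-22, -13)

(-22, -13)


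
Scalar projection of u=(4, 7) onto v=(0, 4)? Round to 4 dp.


u.v = 28, |v| = sqrt(16) = 4
Scalar projection = u.v / |v| = 28 / sqrt(16) = 7

7


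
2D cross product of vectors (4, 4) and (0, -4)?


u x v = u_x*v_y - u_y*v_x = 4*(-4) - 4*0
= (-16) - 0 = -16

-16


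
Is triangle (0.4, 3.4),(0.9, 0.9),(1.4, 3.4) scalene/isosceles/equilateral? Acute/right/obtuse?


Side lengths squared: AB^2=6.5, BC^2=6.5, CA^2=1
Sorted: [1, 6.5, 6.5]
By sides: Isosceles, By angles: Acute

Isosceles, Acute


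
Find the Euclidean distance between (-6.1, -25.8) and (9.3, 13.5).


dx=15.4, dy=39.3
d^2 = 15.4^2 + 39.3^2 = 1781.65
d = sqrt(1781.65) = 42.2096

42.2096


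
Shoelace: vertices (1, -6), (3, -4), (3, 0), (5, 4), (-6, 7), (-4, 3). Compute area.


Shoelace sum: (1*(-4) - 3*(-6)) + (3*0 - 3*(-4)) + (3*4 - 5*0) + (5*7 - (-6)*4) + ((-6)*3 - (-4)*7) + ((-4)*(-6) - 1*3)
= 128
Area = |128|/2 = 64

64


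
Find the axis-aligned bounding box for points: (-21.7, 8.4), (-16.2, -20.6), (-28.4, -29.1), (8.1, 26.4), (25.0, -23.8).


x range: [-28.4, 25]
y range: [-29.1, 26.4]
Bounding box: (-28.4,-29.1) to (25,26.4)

(-28.4,-29.1) to (25,26.4)


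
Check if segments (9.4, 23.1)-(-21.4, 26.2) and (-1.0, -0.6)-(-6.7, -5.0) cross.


Cross products: d1=-89.33, d2=-242.52, d3=762.2, d4=915.39
d1*d2 < 0 and d3*d4 < 0? no

No, they don't intersect


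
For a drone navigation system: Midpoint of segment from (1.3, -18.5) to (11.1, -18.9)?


M = ((1.3+11.1)/2, ((-18.5)+(-18.9))/2)
= (6.2, -18.7)

(6.2, -18.7)


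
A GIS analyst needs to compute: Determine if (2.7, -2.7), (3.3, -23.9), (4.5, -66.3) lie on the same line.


Cross product: (3.3-2.7)*((-66.3)-(-2.7)) - ((-23.9)-(-2.7))*(4.5-2.7)
= 0

Yes, collinear


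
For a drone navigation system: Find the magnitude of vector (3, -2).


|u| = sqrt(3^2 + (-2)^2) = sqrt(13) = 3.6056

3.6056


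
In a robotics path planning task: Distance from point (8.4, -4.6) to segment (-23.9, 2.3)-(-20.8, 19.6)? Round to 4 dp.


Project P onto AB: t = 0 (clamped to [0,1])
Closest point on segment: (-23.9, 2.3)
Distance: 33.0288

33.0288


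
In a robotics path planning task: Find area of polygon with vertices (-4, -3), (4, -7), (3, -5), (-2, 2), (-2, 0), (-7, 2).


Shoelace sum: ((-4)*(-7) - 4*(-3)) + (4*(-5) - 3*(-7)) + (3*2 - (-2)*(-5)) + ((-2)*0 - (-2)*2) + ((-2)*2 - (-7)*0) + ((-7)*(-3) - (-4)*2)
= 66
Area = |66|/2 = 33

33


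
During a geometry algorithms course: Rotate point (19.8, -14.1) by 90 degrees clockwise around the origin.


90° CW: (x,y) -> (y, -x)
(19.8,-14.1) -> (-14.1, -19.8)

(-14.1, -19.8)


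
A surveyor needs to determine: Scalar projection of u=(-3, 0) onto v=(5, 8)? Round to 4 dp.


u.v = -15, |v| = sqrt(89) = 9.434
Scalar projection = u.v / |v| = -15 / sqrt(89) = -1.59

-1.59


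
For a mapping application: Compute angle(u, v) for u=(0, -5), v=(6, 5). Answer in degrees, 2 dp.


u.v = -25, |u| = sqrt(25) = 5, |v| = sqrt(61) = 7.8102
cos(theta) = u.v/(|u||v|) = -25/sqrt(1525) = -0.640184
theta = acos(-0.640184) = 129.81 degrees

129.81 degrees


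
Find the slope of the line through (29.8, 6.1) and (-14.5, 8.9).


slope = (y2-y1)/(x2-x1) = (8.9-6.1)/((-14.5)-29.8) = 2.8/(-44.3) = -0.0632

-0.0632


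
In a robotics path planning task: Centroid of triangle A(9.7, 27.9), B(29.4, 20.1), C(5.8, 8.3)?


Centroid = ((x_A+x_B+x_C)/3, (y_A+y_B+y_C)/3)
= ((9.7+29.4+5.8)/3, (27.9+20.1+8.3)/3)
= (14.9667, 18.7667)

(14.9667, 18.7667)


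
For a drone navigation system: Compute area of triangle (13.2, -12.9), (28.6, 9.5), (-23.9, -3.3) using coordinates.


Area = |x_A(y_B-y_C) + x_B(y_C-y_A) + x_C(y_A-y_B)|/2
= |168.96 + 274.56 + 535.36|/2
= 978.88/2 = 489.44

489.44


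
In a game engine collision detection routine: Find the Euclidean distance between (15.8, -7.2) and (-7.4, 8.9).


dx=-23.2, dy=16.1
d^2 = (-23.2)^2 + 16.1^2 = 797.45
d = sqrt(797.45) = 28.2392

28.2392


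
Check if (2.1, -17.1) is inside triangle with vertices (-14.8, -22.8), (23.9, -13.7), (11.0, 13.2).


Cross products: AB x AP = 66.8, BC x BP = 630.28, CA x CP = 461.34
All same sign? yes

Yes, inside


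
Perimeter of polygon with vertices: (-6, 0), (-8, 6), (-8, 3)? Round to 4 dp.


Sides: (-6, 0)->(-8, 6): sqrt(40) = 6.324555, (-8, 6)->(-8, 3): sqrt(9) = 3, (-8, 3)->(-6, 0): sqrt(13) = 3.605551
Sum = 12.930106
Perimeter = 12.9301

12.9301


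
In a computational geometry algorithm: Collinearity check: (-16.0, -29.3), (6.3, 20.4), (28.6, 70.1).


Cross product: (6.3-(-16))*(70.1-(-29.3)) - (20.4-(-29.3))*(28.6-(-16))
= 0

Yes, collinear


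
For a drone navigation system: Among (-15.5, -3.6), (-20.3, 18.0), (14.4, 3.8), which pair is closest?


d(P0,P1) = 22.1269, d(P0,P2) = 30.8021, d(P1,P2) = 37.4931
Closest: P0 and P1

Closest pair: (-15.5, -3.6) and (-20.3, 18.0), distance = 22.1269


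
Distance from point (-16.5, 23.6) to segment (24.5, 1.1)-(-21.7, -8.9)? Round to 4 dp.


Project P onto AB: t = 0.747 (clamped to [0,1])
Closest point on segment: (-10.0129, -6.3703)
Distance: 30.6644

30.6644


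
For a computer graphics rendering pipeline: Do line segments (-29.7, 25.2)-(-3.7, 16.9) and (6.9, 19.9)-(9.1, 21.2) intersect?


Cross products: d1=59.24, d2=7.18, d3=165.98, d4=218.04
d1*d2 < 0 and d3*d4 < 0? no

No, they don't intersect


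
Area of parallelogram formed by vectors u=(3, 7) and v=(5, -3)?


|u x v| = |3*(-3) - 7*5|
= |(-9) - 35| = 44

44


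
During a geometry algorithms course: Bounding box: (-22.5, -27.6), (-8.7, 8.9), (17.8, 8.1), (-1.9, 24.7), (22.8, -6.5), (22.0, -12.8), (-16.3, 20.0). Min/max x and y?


x range: [-22.5, 22.8]
y range: [-27.6, 24.7]
Bounding box: (-22.5,-27.6) to (22.8,24.7)

(-22.5,-27.6) to (22.8,24.7)


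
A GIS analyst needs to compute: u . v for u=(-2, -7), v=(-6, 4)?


u . v = u_x*v_x + u_y*v_y = (-2)*(-6) + (-7)*4
= 12 + (-28) = -16

-16


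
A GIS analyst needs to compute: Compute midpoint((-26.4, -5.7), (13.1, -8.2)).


M = (((-26.4)+13.1)/2, ((-5.7)+(-8.2))/2)
= (-6.65, -6.95)

(-6.65, -6.95)


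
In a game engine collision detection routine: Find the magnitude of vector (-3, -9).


|u| = sqrt((-3)^2 + (-9)^2) = sqrt(90) = 9.4868

9.4868


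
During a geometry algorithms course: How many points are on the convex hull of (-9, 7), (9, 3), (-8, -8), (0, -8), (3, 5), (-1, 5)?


Convex hull vertices (CCW): (-9, 7), (-8, -8), (0, -8), (9, 3), (3, 5)
Count = 5

5


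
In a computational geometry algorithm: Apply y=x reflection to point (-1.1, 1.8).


Reflection over y=x: (x,y) -> (y,x)
(-1.1, 1.8) -> (1.8, -1.1)

(1.8, -1.1)


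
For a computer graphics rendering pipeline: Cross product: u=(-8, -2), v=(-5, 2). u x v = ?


u x v = u_x*v_y - u_y*v_x = (-8)*2 - (-2)*(-5)
= (-16) - 10 = -26

-26


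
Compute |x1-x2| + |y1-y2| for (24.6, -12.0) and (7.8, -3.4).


|24.6-7.8| + |(-12)-(-3.4)| = 16.8 + 8.6 = 25.4

25.4


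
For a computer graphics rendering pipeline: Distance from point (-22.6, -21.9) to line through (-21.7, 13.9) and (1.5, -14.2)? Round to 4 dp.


|cross product| = 855.85
|line direction| = sqrt(1327.85) = 36.4397
Distance = 855.85/sqrt(1327.85) = 23.4868

23.4868


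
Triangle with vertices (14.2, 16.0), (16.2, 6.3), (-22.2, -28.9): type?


Side lengths squared: AB^2=98.09, BC^2=2713.6, CA^2=3340.97
Sorted: [98.09, 2713.6, 3340.97]
By sides: Scalene, By angles: Obtuse

Scalene, Obtuse


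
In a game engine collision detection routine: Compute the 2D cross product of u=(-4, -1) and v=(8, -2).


u x v = u_x*v_y - u_y*v_x = (-4)*(-2) - (-1)*8
= 8 - (-8) = 16

16


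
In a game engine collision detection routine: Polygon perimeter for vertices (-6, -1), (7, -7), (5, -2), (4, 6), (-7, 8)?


Sides: (-6, -1)->(7, -7): sqrt(205) = 14.317821, (7, -7)->(5, -2): sqrt(29) = 5.385165, (5, -2)->(4, 6): sqrt(65) = 8.062258, (4, 6)->(-7, 8): sqrt(125) = 11.18034, (-7, 8)->(-6, -1): sqrt(82) = 9.055385
Sum = 48.000969
Perimeter = 48.001

48.001


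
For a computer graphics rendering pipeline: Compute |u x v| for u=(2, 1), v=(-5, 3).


|u x v| = |2*3 - 1*(-5)|
= |6 - (-5)| = 11

11


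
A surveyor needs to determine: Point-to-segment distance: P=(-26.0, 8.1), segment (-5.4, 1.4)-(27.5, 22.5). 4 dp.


Project P onto AB: t = 0 (clamped to [0,1])
Closest point on segment: (-5.4, 1.4)
Distance: 21.6622

21.6622


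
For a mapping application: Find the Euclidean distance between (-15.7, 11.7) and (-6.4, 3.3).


dx=9.3, dy=-8.4
d^2 = 9.3^2 + (-8.4)^2 = 157.05
d = sqrt(157.05) = 12.532

12.532


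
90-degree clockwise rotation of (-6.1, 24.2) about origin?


90° CW: (x,y) -> (y, -x)
(-6.1,24.2) -> (24.2, 6.1)

(24.2, 6.1)


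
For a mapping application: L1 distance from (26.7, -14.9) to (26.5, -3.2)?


|26.7-26.5| + |(-14.9)-(-3.2)| = 0.2 + 11.7 = 11.9

11.9


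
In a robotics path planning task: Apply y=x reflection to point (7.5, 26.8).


Reflection over y=x: (x,y) -> (y,x)
(7.5, 26.8) -> (26.8, 7.5)

(26.8, 7.5)


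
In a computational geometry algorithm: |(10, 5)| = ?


|u| = sqrt(10^2 + 5^2) = sqrt(125) = 11.1803

11.1803


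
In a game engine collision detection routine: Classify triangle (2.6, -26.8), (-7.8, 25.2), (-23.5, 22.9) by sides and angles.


Side lengths squared: AB^2=2812.16, BC^2=251.78, CA^2=3151.3
Sorted: [251.78, 2812.16, 3151.3]
By sides: Scalene, By angles: Obtuse

Scalene, Obtuse


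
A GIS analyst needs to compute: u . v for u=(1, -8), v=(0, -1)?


u . v = u_x*v_x + u_y*v_y = 1*0 + (-8)*(-1)
= 0 + 8 = 8

8


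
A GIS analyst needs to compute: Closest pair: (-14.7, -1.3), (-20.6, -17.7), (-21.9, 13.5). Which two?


d(P0,P1) = 17.429, d(P0,P2) = 16.4584, d(P1,P2) = 31.2271
Closest: P0 and P2

Closest pair: (-14.7, -1.3) and (-21.9, 13.5), distance = 16.4584


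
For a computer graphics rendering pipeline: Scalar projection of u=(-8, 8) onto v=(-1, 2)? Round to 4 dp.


u.v = 24, |v| = sqrt(5) = 2.2361
Scalar projection = u.v / |v| = 24 / sqrt(5) = 10.7331

10.7331


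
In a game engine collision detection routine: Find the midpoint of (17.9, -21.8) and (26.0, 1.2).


M = ((17.9+26)/2, ((-21.8)+1.2)/2)
= (21.95, -10.3)

(21.95, -10.3)


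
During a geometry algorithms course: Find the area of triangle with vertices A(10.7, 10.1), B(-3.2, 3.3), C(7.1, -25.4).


Area = |x_A(y_B-y_C) + x_B(y_C-y_A) + x_C(y_A-y_B)|/2
= |307.09 + 113.6 + 48.28|/2
= 468.97/2 = 234.485

234.485


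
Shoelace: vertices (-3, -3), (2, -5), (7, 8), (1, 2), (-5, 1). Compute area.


Shoelace sum: ((-3)*(-5) - 2*(-3)) + (2*8 - 7*(-5)) + (7*2 - 1*8) + (1*1 - (-5)*2) + ((-5)*(-3) - (-3)*1)
= 107
Area = |107|/2 = 53.5

53.5


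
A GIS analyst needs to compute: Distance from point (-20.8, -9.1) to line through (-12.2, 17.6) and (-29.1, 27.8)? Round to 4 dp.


|cross product| = 538.95
|line direction| = sqrt(389.65) = 19.7396
Distance = 538.95/sqrt(389.65) = 27.303

27.303


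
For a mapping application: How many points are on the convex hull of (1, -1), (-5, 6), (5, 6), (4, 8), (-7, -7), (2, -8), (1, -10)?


Convex hull vertices (CCW): (-7, -7), (1, -10), (2, -8), (5, 6), (4, 8), (-5, 6)
Count = 6

6


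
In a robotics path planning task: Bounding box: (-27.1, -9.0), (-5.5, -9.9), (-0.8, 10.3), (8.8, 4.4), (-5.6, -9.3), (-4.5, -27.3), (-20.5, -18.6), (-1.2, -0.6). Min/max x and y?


x range: [-27.1, 8.8]
y range: [-27.3, 10.3]
Bounding box: (-27.1,-27.3) to (8.8,10.3)

(-27.1,-27.3) to (8.8,10.3)


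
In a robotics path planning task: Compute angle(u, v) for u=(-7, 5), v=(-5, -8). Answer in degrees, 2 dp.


u.v = -5, |u| = sqrt(74) = 8.6023, |v| = sqrt(89) = 9.434
cos(theta) = u.v/(|u||v|) = -5/sqrt(6586) = -0.061611
theta = acos(-0.061611) = 93.53 degrees

93.53 degrees


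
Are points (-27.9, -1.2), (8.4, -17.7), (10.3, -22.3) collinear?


Cross product: (8.4-(-27.9))*((-22.3)-(-1.2)) - ((-17.7)-(-1.2))*(10.3-(-27.9))
= -135.63

No, not collinear


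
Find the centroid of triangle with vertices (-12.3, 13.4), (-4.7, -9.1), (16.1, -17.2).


Centroid = ((x_A+x_B+x_C)/3, (y_A+y_B+y_C)/3)
= (((-12.3)+(-4.7)+16.1)/3, (13.4+(-9.1)+(-17.2))/3)
= (-0.3, -4.3)

(-0.3, -4.3)


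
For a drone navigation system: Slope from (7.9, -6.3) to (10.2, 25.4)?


slope = (y2-y1)/(x2-x1) = (25.4-(-6.3))/(10.2-7.9) = 31.7/2.3 = 13.7826

13.7826


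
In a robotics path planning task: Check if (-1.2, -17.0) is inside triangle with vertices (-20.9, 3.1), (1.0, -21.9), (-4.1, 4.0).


Cross products: AB x AP = 52.31, BC x BP = 31.99, CA x CP = 355.41
All same sign? yes

Yes, inside


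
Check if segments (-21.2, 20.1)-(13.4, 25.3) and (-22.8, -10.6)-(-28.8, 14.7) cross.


Cross products: d1=-224.68, d2=-1131.26, d3=-1053.9, d4=-147.32
d1*d2 < 0 and d3*d4 < 0? no

No, they don't intersect


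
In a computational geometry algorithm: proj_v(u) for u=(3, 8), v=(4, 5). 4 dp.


u.v = 52, |v| = sqrt(41) = 6.4031
Scalar projection = u.v / |v| = 52 / sqrt(41) = 8.121

8.121


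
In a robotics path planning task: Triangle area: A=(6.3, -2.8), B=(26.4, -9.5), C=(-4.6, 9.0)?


Area = |x_A(y_B-y_C) + x_B(y_C-y_A) + x_C(y_A-y_B)|/2
= |(-116.55) + 311.52 + (-30.82)|/2
= 164.15/2 = 82.075

82.075


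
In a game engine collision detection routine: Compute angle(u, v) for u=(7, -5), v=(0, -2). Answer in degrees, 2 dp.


u.v = 10, |u| = sqrt(74) = 8.6023, |v| = sqrt(4) = 2
cos(theta) = u.v/(|u||v|) = 10/sqrt(296) = 0.581238
theta = acos(0.581238) = 54.46 degrees

54.46 degrees


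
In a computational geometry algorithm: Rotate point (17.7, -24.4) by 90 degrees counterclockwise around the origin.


90° CCW: (x,y) -> (-y, x)
(17.7,-24.4) -> (24.4, 17.7)

(24.4, 17.7)


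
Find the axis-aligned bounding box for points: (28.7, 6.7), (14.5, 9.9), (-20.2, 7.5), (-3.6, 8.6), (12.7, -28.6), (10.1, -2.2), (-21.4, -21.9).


x range: [-21.4, 28.7]
y range: [-28.6, 9.9]
Bounding box: (-21.4,-28.6) to (28.7,9.9)

(-21.4,-28.6) to (28.7,9.9)


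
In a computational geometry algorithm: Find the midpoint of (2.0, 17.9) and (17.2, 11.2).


M = ((2+17.2)/2, (17.9+11.2)/2)
= (9.6, 14.55)

(9.6, 14.55)


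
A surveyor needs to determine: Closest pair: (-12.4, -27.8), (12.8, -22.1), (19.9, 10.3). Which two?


d(P0,P1) = 25.8366, d(P0,P2) = 49.949, d(P1,P2) = 33.1688
Closest: P0 and P1

Closest pair: (-12.4, -27.8) and (12.8, -22.1), distance = 25.8366


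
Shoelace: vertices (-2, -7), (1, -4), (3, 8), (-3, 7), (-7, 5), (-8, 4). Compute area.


Shoelace sum: ((-2)*(-4) - 1*(-7)) + (1*8 - 3*(-4)) + (3*7 - (-3)*8) + ((-3)*5 - (-7)*7) + ((-7)*4 - (-8)*5) + ((-8)*(-7) - (-2)*4)
= 190
Area = |190|/2 = 95

95


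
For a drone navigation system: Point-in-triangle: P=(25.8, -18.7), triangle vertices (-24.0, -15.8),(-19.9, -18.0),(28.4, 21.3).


Cross products: AB x AP = 97.67, BC x BP = -1829.82, CA x CP = 1999.54
All same sign? no

No, outside


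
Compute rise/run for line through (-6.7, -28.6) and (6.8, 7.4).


slope = (y2-y1)/(x2-x1) = (7.4-(-28.6))/(6.8-(-6.7)) = 36/13.5 = 2.6667

2.6667


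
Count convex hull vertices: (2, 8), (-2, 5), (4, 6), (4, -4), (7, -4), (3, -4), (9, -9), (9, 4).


Convex hull vertices (CCW): (-2, 5), (3, -4), (9, -9), (9, 4), (2, 8)
Count = 5

5


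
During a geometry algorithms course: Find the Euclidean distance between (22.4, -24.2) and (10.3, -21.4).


dx=-12.1, dy=2.8
d^2 = (-12.1)^2 + 2.8^2 = 154.25
d = sqrt(154.25) = 12.4197

12.4197


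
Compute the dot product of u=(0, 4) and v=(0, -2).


u . v = u_x*v_x + u_y*v_y = 0*0 + 4*(-2)
= 0 + (-8) = -8

-8


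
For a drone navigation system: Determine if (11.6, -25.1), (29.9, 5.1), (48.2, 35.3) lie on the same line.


Cross product: (29.9-11.6)*(35.3-(-25.1)) - (5.1-(-25.1))*(48.2-11.6)
= 0

Yes, collinear


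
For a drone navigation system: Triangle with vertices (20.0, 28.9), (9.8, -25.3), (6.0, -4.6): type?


Side lengths squared: AB^2=3041.68, BC^2=442.93, CA^2=1318.25
Sorted: [442.93, 1318.25, 3041.68]
By sides: Scalene, By angles: Obtuse

Scalene, Obtuse


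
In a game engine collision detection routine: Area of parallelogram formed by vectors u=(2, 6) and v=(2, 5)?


|u x v| = |2*5 - 6*2|
= |10 - 12| = 2

2


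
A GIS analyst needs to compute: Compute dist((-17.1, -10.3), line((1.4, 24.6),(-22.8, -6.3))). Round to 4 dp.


|cross product| = 272.93
|line direction| = sqrt(1540.45) = 39.2486
Distance = 272.93/sqrt(1540.45) = 6.9539

6.9539


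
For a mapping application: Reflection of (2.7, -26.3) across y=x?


Reflection over y=x: (x,y) -> (y,x)
(2.7, -26.3) -> (-26.3, 2.7)

(-26.3, 2.7)


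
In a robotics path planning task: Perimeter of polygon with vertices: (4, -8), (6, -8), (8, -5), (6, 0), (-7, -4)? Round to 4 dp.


Sides: (4, -8)->(6, -8): sqrt(4) = 2, (6, -8)->(8, -5): sqrt(13) = 3.605551, (8, -5)->(6, 0): sqrt(29) = 5.385165, (6, 0)->(-7, -4): sqrt(185) = 13.601471, (-7, -4)->(4, -8): sqrt(137) = 11.7047
Sum = 36.296887
Perimeter = 36.2969

36.2969


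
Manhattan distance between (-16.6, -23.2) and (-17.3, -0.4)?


|(-16.6)-(-17.3)| + |(-23.2)-(-0.4)| = 0.7 + 22.8 = 23.5

23.5


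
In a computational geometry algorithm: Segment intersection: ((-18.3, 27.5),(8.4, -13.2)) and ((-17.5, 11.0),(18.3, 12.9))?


Cross products: d1=592.22, d2=-915.57, d3=-407.99, d4=1099.8
d1*d2 < 0 and d3*d4 < 0? yes

Yes, they intersect


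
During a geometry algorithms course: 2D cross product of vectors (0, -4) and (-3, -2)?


u x v = u_x*v_y - u_y*v_x = 0*(-2) - (-4)*(-3)
= 0 - 12 = -12

-12


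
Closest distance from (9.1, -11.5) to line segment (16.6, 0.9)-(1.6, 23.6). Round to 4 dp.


Project P onto AB: t = 0 (clamped to [0,1])
Closest point on segment: (16.6, 0.9)
Distance: 14.4917

14.4917


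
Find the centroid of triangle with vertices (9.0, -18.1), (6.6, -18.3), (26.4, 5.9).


Centroid = ((x_A+x_B+x_C)/3, (y_A+y_B+y_C)/3)
= ((9+6.6+26.4)/3, ((-18.1)+(-18.3)+5.9)/3)
= (14, -10.1667)

(14, -10.1667)


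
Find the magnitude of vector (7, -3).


|u| = sqrt(7^2 + (-3)^2) = sqrt(58) = 7.6158

7.6158


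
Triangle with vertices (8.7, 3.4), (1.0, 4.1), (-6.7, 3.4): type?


Side lengths squared: AB^2=59.78, BC^2=59.78, CA^2=237.16
Sorted: [59.78, 59.78, 237.16]
By sides: Isosceles, By angles: Obtuse

Isosceles, Obtuse


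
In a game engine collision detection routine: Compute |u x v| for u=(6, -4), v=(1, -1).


|u x v| = |6*(-1) - (-4)*1|
= |(-6) - (-4)| = 2

2


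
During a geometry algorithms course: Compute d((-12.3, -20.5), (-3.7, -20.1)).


dx=8.6, dy=0.4
d^2 = 8.6^2 + 0.4^2 = 74.12
d = sqrt(74.12) = 8.6093

8.6093


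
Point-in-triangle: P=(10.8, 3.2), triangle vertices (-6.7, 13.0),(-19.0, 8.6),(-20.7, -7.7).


Cross products: AB x AP = 197.54, BC x BP = 494.92, CA x CP = -499.45
All same sign? no

No, outside


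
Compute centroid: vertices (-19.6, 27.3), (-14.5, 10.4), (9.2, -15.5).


Centroid = ((x_A+x_B+x_C)/3, (y_A+y_B+y_C)/3)
= (((-19.6)+(-14.5)+9.2)/3, (27.3+10.4+(-15.5))/3)
= (-8.3, 7.4)

(-8.3, 7.4)


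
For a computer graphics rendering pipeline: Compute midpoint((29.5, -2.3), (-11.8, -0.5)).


M = ((29.5+(-11.8))/2, ((-2.3)+(-0.5))/2)
= (8.85, -1.4)

(8.85, -1.4)


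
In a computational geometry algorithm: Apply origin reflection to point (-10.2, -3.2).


Reflection over origin: (x,y) -> (-x,-y)
(-10.2, -3.2) -> (10.2, 3.2)

(10.2, 3.2)


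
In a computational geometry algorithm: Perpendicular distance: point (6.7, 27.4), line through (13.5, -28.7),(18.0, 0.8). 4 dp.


|cross product| = 453.05
|line direction| = sqrt(890.5) = 29.8412
Distance = 453.05/sqrt(890.5) = 15.182

15.182


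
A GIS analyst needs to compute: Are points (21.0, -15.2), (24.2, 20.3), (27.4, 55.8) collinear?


Cross product: (24.2-21)*(55.8-(-15.2)) - (20.3-(-15.2))*(27.4-21)
= 0

Yes, collinear


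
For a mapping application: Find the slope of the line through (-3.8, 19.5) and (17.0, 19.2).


slope = (y2-y1)/(x2-x1) = (19.2-19.5)/(17-(-3.8)) = (-0.3)/20.8 = -0.0144

-0.0144


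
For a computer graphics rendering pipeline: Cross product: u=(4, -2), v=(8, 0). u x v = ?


u x v = u_x*v_y - u_y*v_x = 4*0 - (-2)*8
= 0 - (-16) = 16

16


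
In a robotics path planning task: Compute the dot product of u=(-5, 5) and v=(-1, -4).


u . v = u_x*v_x + u_y*v_y = (-5)*(-1) + 5*(-4)
= 5 + (-20) = -15

-15


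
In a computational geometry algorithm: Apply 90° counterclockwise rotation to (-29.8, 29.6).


90° CCW: (x,y) -> (-y, x)
(-29.8,29.6) -> (-29.6, -29.8)

(-29.6, -29.8)


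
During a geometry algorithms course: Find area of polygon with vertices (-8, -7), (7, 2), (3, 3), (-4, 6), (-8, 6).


Shoelace sum: ((-8)*2 - 7*(-7)) + (7*3 - 3*2) + (3*6 - (-4)*3) + ((-4)*6 - (-8)*6) + ((-8)*(-7) - (-8)*6)
= 206
Area = |206|/2 = 103

103


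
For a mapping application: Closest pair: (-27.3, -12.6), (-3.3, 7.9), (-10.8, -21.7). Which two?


d(P0,P1) = 31.5634, d(P0,P2) = 18.843, d(P1,P2) = 30.5354
Closest: P0 and P2

Closest pair: (-27.3, -12.6) and (-10.8, -21.7), distance = 18.843


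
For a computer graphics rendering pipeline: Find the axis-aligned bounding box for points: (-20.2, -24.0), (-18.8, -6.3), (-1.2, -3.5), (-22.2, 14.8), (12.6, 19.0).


x range: [-22.2, 12.6]
y range: [-24, 19]
Bounding box: (-22.2,-24) to (12.6,19)

(-22.2,-24) to (12.6,19)


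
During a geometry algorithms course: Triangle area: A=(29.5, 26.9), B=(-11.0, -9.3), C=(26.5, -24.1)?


Area = |x_A(y_B-y_C) + x_B(y_C-y_A) + x_C(y_A-y_B)|/2
= |436.6 + 561 + 959.3|/2
= 1956.9/2 = 978.45

978.45


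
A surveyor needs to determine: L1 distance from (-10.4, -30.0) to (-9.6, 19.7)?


|(-10.4)-(-9.6)| + |(-30)-19.7| = 0.8 + 49.7 = 50.5

50.5


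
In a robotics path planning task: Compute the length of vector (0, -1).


|u| = sqrt(0^2 + (-1)^2) = sqrt(1) = 1

1


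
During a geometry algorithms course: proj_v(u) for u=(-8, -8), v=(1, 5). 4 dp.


u.v = -48, |v| = sqrt(26) = 5.099
Scalar projection = u.v / |v| = -48 / sqrt(26) = -9.4136

-9.4136


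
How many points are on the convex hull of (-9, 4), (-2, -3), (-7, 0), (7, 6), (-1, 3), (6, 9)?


Convex hull vertices (CCW): (-9, 4), (-7, 0), (-2, -3), (7, 6), (6, 9)
Count = 5

5


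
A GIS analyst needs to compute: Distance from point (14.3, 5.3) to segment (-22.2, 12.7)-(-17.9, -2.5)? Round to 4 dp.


Project P onto AB: t = 1 (clamped to [0,1])
Closest point on segment: (-17.9, -2.5)
Distance: 33.1313

33.1313


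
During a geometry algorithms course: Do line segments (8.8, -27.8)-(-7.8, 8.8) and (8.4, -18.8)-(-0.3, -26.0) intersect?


Cross products: d1=81.18, d2=-356.76, d3=-134.76, d4=303.18
d1*d2 < 0 and d3*d4 < 0? yes

Yes, they intersect


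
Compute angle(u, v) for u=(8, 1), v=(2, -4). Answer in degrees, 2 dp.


u.v = 12, |u| = sqrt(65) = 8.0623, |v| = sqrt(20) = 4.4721
cos(theta) = u.v/(|u||v|) = 12/sqrt(1300) = 0.33282
theta = acos(0.33282) = 70.56 degrees

70.56 degrees


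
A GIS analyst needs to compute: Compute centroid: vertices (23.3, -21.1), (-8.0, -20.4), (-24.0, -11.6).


Centroid = ((x_A+x_B+x_C)/3, (y_A+y_B+y_C)/3)
= ((23.3+(-8)+(-24))/3, ((-21.1)+(-20.4)+(-11.6))/3)
= (-2.9, -17.7)

(-2.9, -17.7)


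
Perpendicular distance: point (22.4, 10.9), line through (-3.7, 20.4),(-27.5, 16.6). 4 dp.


|cross product| = 325.28
|line direction| = sqrt(580.88) = 24.1015
Distance = 325.28/sqrt(580.88) = 13.4963

13.4963


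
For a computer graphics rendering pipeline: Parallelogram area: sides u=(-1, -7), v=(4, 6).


|u x v| = |(-1)*6 - (-7)*4|
= |(-6) - (-28)| = 22

22


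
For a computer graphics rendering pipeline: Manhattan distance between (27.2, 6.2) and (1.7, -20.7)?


|27.2-1.7| + |6.2-(-20.7)| = 25.5 + 26.9 = 52.4

52.4


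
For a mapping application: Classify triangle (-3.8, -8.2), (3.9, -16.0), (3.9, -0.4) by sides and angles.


Side lengths squared: AB^2=120.13, BC^2=243.36, CA^2=120.13
Sorted: [120.13, 120.13, 243.36]
By sides: Isosceles, By angles: Obtuse

Isosceles, Obtuse


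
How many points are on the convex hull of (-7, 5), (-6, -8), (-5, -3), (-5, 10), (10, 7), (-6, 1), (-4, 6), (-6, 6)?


Convex hull vertices (CCW): (-7, 5), (-6, -8), (10, 7), (-5, 10)
Count = 4

4


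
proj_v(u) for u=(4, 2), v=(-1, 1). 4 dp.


u.v = -2, |v| = sqrt(2) = 1.4142
Scalar projection = u.v / |v| = -2 / sqrt(2) = -1.4142

-1.4142


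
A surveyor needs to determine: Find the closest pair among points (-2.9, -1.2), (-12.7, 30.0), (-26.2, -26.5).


d(P0,P1) = 32.7029, d(P0,P2) = 34.3945, d(P1,P2) = 58.0904
Closest: P0 and P1

Closest pair: (-2.9, -1.2) and (-12.7, 30.0), distance = 32.7029


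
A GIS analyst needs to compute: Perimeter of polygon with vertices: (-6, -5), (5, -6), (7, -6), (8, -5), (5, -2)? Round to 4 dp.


Sides: (-6, -5)->(5, -6): sqrt(122) = 11.045361, (5, -6)->(7, -6): sqrt(4) = 2, (7, -6)->(8, -5): sqrt(2) = 1.414214, (8, -5)->(5, -2): sqrt(18) = 4.242641, (5, -2)->(-6, -5): sqrt(130) = 11.401754
Sum = 30.10397
Perimeter = 30.104

30.104


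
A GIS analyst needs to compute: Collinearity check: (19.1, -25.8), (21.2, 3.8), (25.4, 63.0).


Cross product: (21.2-19.1)*(63-(-25.8)) - (3.8-(-25.8))*(25.4-19.1)
= 0

Yes, collinear


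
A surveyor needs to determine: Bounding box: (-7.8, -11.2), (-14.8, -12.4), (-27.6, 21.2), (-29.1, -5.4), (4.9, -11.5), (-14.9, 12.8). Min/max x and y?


x range: [-29.1, 4.9]
y range: [-12.4, 21.2]
Bounding box: (-29.1,-12.4) to (4.9,21.2)

(-29.1,-12.4) to (4.9,21.2)


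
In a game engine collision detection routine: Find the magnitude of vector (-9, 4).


|u| = sqrt((-9)^2 + 4^2) = sqrt(97) = 9.8489

9.8489


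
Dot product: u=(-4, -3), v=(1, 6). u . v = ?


u . v = u_x*v_x + u_y*v_y = (-4)*1 + (-3)*6
= (-4) + (-18) = -22

-22


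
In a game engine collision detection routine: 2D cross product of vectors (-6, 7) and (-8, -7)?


u x v = u_x*v_y - u_y*v_x = (-6)*(-7) - 7*(-8)
= 42 - (-56) = 98

98


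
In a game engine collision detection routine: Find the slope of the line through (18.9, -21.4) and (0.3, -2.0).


slope = (y2-y1)/(x2-x1) = ((-2)-(-21.4))/(0.3-18.9) = 19.4/(-18.6) = -1.043

-1.043


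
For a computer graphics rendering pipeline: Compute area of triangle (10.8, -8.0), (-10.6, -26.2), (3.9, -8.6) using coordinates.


Area = |x_A(y_B-y_C) + x_B(y_C-y_A) + x_C(y_A-y_B)|/2
= |(-190.08) + 6.36 + 70.98|/2
= 112.74/2 = 56.37

56.37


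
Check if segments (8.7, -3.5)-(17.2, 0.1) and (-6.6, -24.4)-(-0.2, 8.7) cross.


Cross products: d1=-372.67, d2=-630.98, d3=-122.57, d4=135.74
d1*d2 < 0 and d3*d4 < 0? no

No, they don't intersect


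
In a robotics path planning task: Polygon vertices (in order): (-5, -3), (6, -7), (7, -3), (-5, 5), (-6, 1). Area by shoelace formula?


Shoelace sum: ((-5)*(-7) - 6*(-3)) + (6*(-3) - 7*(-7)) + (7*5 - (-5)*(-3)) + ((-5)*1 - (-6)*5) + ((-6)*(-3) - (-5)*1)
= 152
Area = |152|/2 = 76

76


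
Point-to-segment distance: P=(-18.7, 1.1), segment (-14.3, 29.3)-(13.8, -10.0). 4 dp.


Project P onto AB: t = 0.4218 (clamped to [0,1])
Closest point on segment: (-2.4463, 12.7216)
Distance: 19.9812

19.9812


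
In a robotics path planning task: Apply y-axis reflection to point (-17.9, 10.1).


Reflection over y-axis: (x,y) -> (-x,y)
(-17.9, 10.1) -> (17.9, 10.1)

(17.9, 10.1)


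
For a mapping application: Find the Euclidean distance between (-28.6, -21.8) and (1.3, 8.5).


dx=29.9, dy=30.3
d^2 = 29.9^2 + 30.3^2 = 1812.1
d = sqrt(1812.1) = 42.5688

42.5688


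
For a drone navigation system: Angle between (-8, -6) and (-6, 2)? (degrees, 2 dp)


u.v = 36, |u| = sqrt(100) = 10, |v| = sqrt(40) = 6.3246
cos(theta) = u.v/(|u||v|) = 36/sqrt(4000) = 0.56921
theta = acos(0.56921) = 55.3 degrees

55.3 degrees


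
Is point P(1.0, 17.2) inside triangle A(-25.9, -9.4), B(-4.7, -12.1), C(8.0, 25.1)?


Cross products: AB x AP = 636.55, BC x BP = 160.07, CA x CP = 26.31
All same sign? yes

Yes, inside


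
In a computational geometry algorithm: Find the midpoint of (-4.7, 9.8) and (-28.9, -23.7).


M = (((-4.7)+(-28.9))/2, (9.8+(-23.7))/2)
= (-16.8, -6.95)

(-16.8, -6.95)


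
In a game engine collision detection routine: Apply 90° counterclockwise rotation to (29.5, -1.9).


90° CCW: (x,y) -> (-y, x)
(29.5,-1.9) -> (1.9, 29.5)

(1.9, 29.5)


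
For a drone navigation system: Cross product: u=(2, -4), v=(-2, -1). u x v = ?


u x v = u_x*v_y - u_y*v_x = 2*(-1) - (-4)*(-2)
= (-2) - 8 = -10

-10


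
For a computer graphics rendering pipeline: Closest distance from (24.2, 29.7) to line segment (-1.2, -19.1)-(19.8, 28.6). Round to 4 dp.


Project P onto AB: t = 1 (clamped to [0,1])
Closest point on segment: (19.8, 28.6)
Distance: 4.5354

4.5354


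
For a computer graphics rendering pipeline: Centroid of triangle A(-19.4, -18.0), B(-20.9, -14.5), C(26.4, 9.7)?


Centroid = ((x_A+x_B+x_C)/3, (y_A+y_B+y_C)/3)
= (((-19.4)+(-20.9)+26.4)/3, ((-18)+(-14.5)+9.7)/3)
= (-4.6333, -7.6)

(-4.6333, -7.6)


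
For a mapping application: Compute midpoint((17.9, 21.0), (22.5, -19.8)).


M = ((17.9+22.5)/2, (21+(-19.8))/2)
= (20.2, 0.6)

(20.2, 0.6)


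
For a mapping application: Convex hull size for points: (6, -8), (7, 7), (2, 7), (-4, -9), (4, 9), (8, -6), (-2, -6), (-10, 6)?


Convex hull vertices (CCW): (-10, 6), (-4, -9), (6, -8), (8, -6), (7, 7), (4, 9)
Count = 6

6


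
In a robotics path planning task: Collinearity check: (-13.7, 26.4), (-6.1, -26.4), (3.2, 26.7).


Cross product: ((-6.1)-(-13.7))*(26.7-26.4) - ((-26.4)-26.4)*(3.2-(-13.7))
= 894.6

No, not collinear


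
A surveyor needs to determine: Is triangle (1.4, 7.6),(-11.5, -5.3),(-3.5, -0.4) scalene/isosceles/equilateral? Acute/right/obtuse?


Side lengths squared: AB^2=332.82, BC^2=88.01, CA^2=88.01
Sorted: [88.01, 88.01, 332.82]
By sides: Isosceles, By angles: Obtuse

Isosceles, Obtuse


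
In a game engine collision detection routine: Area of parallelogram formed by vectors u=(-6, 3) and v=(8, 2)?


|u x v| = |(-6)*2 - 3*8|
= |(-12) - 24| = 36

36


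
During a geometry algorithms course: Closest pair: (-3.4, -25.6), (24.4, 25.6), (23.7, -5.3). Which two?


d(P0,P1) = 58.2604, d(P0,P2) = 33.86, d(P1,P2) = 30.9079
Closest: P1 and P2

Closest pair: (24.4, 25.6) and (23.7, -5.3), distance = 30.9079


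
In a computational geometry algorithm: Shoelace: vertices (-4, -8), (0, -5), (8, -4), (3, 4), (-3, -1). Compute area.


Shoelace sum: ((-4)*(-5) - 0*(-8)) + (0*(-4) - 8*(-5)) + (8*4 - 3*(-4)) + (3*(-1) - (-3)*4) + ((-3)*(-8) - (-4)*(-1))
= 133
Area = |133|/2 = 66.5

66.5


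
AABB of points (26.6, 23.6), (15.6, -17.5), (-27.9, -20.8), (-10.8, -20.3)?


x range: [-27.9, 26.6]
y range: [-20.8, 23.6]
Bounding box: (-27.9,-20.8) to (26.6,23.6)

(-27.9,-20.8) to (26.6,23.6)


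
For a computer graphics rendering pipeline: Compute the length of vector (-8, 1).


|u| = sqrt((-8)^2 + 1^2) = sqrt(65) = 8.0623

8.0623


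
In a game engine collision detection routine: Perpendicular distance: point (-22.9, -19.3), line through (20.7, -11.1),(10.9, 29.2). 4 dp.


|cross product| = 1837.44
|line direction| = sqrt(1720.13) = 41.4744
Distance = 1837.44/sqrt(1720.13) = 44.3029

44.3029


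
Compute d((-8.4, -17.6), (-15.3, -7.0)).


dx=-6.9, dy=10.6
d^2 = (-6.9)^2 + 10.6^2 = 159.97
d = sqrt(159.97) = 12.6479

12.6479


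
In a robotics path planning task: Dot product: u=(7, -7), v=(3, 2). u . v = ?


u . v = u_x*v_x + u_y*v_y = 7*3 + (-7)*2
= 21 + (-14) = 7

7


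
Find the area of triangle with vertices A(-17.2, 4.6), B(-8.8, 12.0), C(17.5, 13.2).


Area = |x_A(y_B-y_C) + x_B(y_C-y_A) + x_C(y_A-y_B)|/2
= |20.64 + (-75.68) + (-129.5)|/2
= 184.54/2 = 92.27

92.27


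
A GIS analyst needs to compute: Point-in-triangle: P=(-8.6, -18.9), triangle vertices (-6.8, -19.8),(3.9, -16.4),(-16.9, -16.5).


Cross products: AB x AP = 15.75, BC x BP = 50.75, CA x CP = 3.15
All same sign? yes

Yes, inside


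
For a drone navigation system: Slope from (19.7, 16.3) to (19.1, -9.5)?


slope = (y2-y1)/(x2-x1) = ((-9.5)-16.3)/(19.1-19.7) = (-25.8)/(-0.6) = 43

43


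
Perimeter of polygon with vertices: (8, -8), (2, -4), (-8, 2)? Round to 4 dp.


Sides: (8, -8)->(2, -4): sqrt(52) = 7.211103, (2, -4)->(-8, 2): sqrt(136) = 11.661904, (-8, 2)->(8, -8): sqrt(356) = 18.867962
Sum = 37.740969
Perimeter = 37.741

37.741


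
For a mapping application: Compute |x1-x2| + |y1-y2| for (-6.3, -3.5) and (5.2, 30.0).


|(-6.3)-5.2| + |(-3.5)-30| = 11.5 + 33.5 = 45

45


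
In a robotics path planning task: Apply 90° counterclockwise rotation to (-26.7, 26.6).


90° CCW: (x,y) -> (-y, x)
(-26.7,26.6) -> (-26.6, -26.7)

(-26.6, -26.7)


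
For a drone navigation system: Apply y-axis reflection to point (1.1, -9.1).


Reflection over y-axis: (x,y) -> (-x,y)
(1.1, -9.1) -> (-1.1, -9.1)

(-1.1, -9.1)


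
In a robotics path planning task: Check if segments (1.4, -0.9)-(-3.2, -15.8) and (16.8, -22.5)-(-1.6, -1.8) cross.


Cross products: d1=-78.66, d2=290.72, d3=328.82, d4=-40.56
d1*d2 < 0 and d3*d4 < 0? yes

Yes, they intersect


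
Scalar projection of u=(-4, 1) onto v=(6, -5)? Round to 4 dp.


u.v = -29, |v| = sqrt(61) = 7.8102
Scalar projection = u.v / |v| = -29 / sqrt(61) = -3.7131

-3.7131


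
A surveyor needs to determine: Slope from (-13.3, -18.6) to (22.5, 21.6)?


slope = (y2-y1)/(x2-x1) = (21.6-(-18.6))/(22.5-(-13.3)) = 40.2/35.8 = 1.1229

1.1229


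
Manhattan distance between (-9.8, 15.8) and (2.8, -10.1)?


|(-9.8)-2.8| + |15.8-(-10.1)| = 12.6 + 25.9 = 38.5

38.5


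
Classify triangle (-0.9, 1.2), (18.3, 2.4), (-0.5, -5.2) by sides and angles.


Side lengths squared: AB^2=370.08, BC^2=411.2, CA^2=41.12
Sorted: [41.12, 370.08, 411.2]
By sides: Scalene, By angles: Right

Scalene, Right


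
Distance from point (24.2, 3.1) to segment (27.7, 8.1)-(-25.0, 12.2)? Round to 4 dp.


Project P onto AB: t = 0.0587 (clamped to [0,1])
Closest point on segment: (24.6077, 8.3406)
Distance: 5.2564

5.2564


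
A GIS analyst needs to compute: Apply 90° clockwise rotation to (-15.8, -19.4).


90° CW: (x,y) -> (y, -x)
(-15.8,-19.4) -> (-19.4, 15.8)

(-19.4, 15.8)


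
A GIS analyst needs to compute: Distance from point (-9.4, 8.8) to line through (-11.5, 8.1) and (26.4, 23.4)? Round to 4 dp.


|cross product| = 5.6
|line direction| = sqrt(1670.5) = 40.8718
Distance = 5.6/sqrt(1670.5) = 0.137

0.137


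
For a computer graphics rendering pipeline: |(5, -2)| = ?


|u| = sqrt(5^2 + (-2)^2) = sqrt(29) = 5.3852

5.3852


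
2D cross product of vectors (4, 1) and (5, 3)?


u x v = u_x*v_y - u_y*v_x = 4*3 - 1*5
= 12 - 5 = 7

7


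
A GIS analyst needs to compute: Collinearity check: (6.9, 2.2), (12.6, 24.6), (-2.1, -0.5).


Cross product: (12.6-6.9)*((-0.5)-2.2) - (24.6-2.2)*((-2.1)-6.9)
= 186.21

No, not collinear


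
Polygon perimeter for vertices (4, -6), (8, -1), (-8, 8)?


Sides: (4, -6)->(8, -1): sqrt(41) = 6.403124, (8, -1)->(-8, 8): sqrt(337) = 18.35756, (-8, 8)->(4, -6): sqrt(340) = 18.439089
Sum = 43.199773
Perimeter = 43.1998

43.1998


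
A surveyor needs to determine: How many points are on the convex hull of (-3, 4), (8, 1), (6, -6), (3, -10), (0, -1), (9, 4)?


Convex hull vertices (CCW): (-3, 4), (3, -10), (6, -6), (9, 4)
Count = 4

4


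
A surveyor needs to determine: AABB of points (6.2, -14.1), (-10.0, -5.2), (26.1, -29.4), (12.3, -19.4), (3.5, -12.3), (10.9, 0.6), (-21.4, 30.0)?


x range: [-21.4, 26.1]
y range: [-29.4, 30]
Bounding box: (-21.4,-29.4) to (26.1,30)

(-21.4,-29.4) to (26.1,30)


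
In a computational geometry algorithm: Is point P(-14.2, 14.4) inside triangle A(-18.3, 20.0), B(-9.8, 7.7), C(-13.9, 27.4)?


Cross products: AB x AP = 2.83, BC x BP = 59.21, CA x CP = 54.98
All same sign? yes

Yes, inside


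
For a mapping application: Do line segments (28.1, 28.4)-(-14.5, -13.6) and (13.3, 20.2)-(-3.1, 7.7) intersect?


Cross products: d1=50.52, d2=206.82, d3=-272.28, d4=-428.58
d1*d2 < 0 and d3*d4 < 0? no

No, they don't intersect


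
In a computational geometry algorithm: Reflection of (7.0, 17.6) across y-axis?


Reflection over y-axis: (x,y) -> (-x,y)
(7, 17.6) -> (-7, 17.6)

(-7, 17.6)


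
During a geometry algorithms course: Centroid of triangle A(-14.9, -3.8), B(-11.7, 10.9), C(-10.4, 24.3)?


Centroid = ((x_A+x_B+x_C)/3, (y_A+y_B+y_C)/3)
= (((-14.9)+(-11.7)+(-10.4))/3, ((-3.8)+10.9+24.3)/3)
= (-12.3333, 10.4667)

(-12.3333, 10.4667)


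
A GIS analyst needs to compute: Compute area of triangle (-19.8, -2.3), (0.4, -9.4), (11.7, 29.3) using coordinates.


Area = |x_A(y_B-y_C) + x_B(y_C-y_A) + x_C(y_A-y_B)|/2
= |766.26 + 12.64 + 83.07|/2
= 861.97/2 = 430.985

430.985


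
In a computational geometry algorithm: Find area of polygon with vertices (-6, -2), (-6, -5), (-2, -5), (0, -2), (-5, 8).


Shoelace sum: ((-6)*(-5) - (-6)*(-2)) + ((-6)*(-5) - (-2)*(-5)) + ((-2)*(-2) - 0*(-5)) + (0*8 - (-5)*(-2)) + ((-5)*(-2) - (-6)*8)
= 90
Area = |90|/2 = 45

45
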